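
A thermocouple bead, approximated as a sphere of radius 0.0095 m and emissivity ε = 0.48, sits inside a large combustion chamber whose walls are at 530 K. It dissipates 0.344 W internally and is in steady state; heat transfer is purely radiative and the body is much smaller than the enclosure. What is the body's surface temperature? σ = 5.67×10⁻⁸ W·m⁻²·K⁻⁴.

For a small grey body in a large enclosure, net radiated power = εσA(T⁴ − T_w⁴).
Steady state: P = εσA(T⁴ − T_w⁴) with A = 4πr² = 0.001134 m².
T⁴ = P/(εσA) + T_w⁴ = 0.344/(0.48·5.67×10⁻⁸·0.001134) + (530)⁴
    = 1.114×10¹⁰ + 7.890×10¹⁰ = 9.005×10¹⁰ K⁴.

T ≈ 548 K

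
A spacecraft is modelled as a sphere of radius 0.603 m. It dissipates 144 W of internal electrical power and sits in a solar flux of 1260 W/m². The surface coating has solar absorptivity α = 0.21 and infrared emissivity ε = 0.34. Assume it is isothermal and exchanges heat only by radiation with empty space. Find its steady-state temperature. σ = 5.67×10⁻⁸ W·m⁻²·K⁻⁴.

At steady state, absorbed solar power + internal power = radiated power.
Absorbed: α·S·A_cross = 0.21·1260·1.142 = 302.3 W (cross-section πr²).
Total input = 302.3 + 144 = 446.3 W.
Radiated: εσ·A_surf·T⁴ with A_surf = 4πr² = 4.569 m².
T⁴ = 446.3/(0.34·5.67×10⁻⁸·4.569) = 5.066×10⁹ K⁴.

T ≈ 267 K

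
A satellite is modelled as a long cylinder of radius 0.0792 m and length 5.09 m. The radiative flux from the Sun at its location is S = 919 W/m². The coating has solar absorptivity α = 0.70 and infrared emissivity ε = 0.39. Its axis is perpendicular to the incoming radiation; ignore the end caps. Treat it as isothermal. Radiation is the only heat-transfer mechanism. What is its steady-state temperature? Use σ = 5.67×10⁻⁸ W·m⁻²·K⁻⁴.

T ≈ 310 K

At equilibrium, absorbed power = emitted power.
Absorbing cross-section = 2rL = 0.8063 m²; emitting surface = 2πrL = 2.533 m² (ratio π).
αS·A_cross = εσ·A_surf·T⁴  ⇒  T⁴ = αS/(ε·πσ).
T⁴ = 0.700·919/(0.39·π·5.67×10⁻⁸) = 9.260×10⁹ K⁴.
T = (9.260×10⁹)^(1/4).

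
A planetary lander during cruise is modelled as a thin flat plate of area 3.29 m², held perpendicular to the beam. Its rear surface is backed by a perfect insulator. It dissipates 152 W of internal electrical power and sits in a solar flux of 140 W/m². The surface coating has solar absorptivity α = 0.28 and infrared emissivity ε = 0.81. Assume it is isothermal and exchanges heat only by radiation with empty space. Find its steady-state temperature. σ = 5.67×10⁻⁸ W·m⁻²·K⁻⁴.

T ≈ 208 K

At steady state, absorbed solar power + internal power = radiated power.
Absorbed: α·S·A_cross = 0.28·140·3.290 = 129.0 W (cross-section A).
Total input = 129.0 + 152 = 281.0 W.
Radiated: εσ·A_surf·T⁴ with A_surf = A = 3.290 m².
T⁴ = 281.0/(0.81·5.67×10⁻⁸·3.290) = 1.859×10⁹ K⁴.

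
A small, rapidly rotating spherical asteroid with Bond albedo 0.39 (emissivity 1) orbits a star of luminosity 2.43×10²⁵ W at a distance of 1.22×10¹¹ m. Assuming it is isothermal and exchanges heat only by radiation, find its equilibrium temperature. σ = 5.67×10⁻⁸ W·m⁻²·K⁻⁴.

First find the stellar flux at distance d: S = L/(4πd²) = 2.43×10²⁵/(4π·(1.22×10¹¹)²) = 129.9 W/m².
For an isothermal sphere, absorbed (1−a)S·πr² = emitted σ·4πr²·T⁴, so T⁴ = (1−a)S/(4σ).
T⁴ = 0.610·129.9/(4·5.67×10⁻⁸) = 3.494×10⁸ K⁴.

T ≈ 137 K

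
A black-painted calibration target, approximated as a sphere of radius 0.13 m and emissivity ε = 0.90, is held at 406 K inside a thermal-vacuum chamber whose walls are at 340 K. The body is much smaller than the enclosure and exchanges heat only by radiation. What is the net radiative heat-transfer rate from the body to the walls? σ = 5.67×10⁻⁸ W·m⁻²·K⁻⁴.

For a small grey body in a large enclosure: P_net = εσA(T_body⁴ − T_wall⁴).
A = 4πr² = 0.2124 m²; T_body⁴ − T_wall⁴ = 2.717×10¹⁰ − 1.336×10¹⁰ = 1.381×10¹⁰ K⁴.
|P_net| = 0.90·5.67×10⁻⁸·0.2124·1.381×10¹⁰.

P_net ≈ 150 W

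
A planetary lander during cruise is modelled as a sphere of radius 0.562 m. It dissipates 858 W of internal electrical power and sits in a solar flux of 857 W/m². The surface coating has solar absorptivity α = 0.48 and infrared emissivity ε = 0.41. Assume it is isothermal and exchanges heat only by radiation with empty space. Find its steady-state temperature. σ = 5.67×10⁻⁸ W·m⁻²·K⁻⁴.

At steady state, absorbed solar power + internal power = radiated power.
Absorbed: α·S·A_cross = 0.48·857·0.9923 = 408.2 W (cross-section πr²).
Total input = 408.2 + 858 = 1266 W.
Radiated: εσ·A_surf·T⁴ with A_surf = 4πr² = 3.969 m².
T⁴ = 1266/(0.41·5.67×10⁻⁸·3.969) = 1.372×10¹⁰ K⁴.

T ≈ 342 K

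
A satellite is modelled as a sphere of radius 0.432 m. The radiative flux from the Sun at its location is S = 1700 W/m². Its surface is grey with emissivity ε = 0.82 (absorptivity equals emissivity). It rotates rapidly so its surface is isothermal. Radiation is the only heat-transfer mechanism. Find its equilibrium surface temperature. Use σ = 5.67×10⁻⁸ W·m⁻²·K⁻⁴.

At equilibrium, absorbed power = emitted power.
Absorbing cross-section = πr² = 0.5863 m²; emitting surface = 4πr² = 2.345 m² (ratio 4).
εS·A_cross = εσ·A_surf·T⁴  ⇒  T⁴ = S/(4σ)   (ε cancels).
T⁴ = 1700/(4·5.67×10⁻⁸) = 7.496×10⁹ K⁴.
T = (7.496×10⁹)^(1/4).

T ≈ 294 K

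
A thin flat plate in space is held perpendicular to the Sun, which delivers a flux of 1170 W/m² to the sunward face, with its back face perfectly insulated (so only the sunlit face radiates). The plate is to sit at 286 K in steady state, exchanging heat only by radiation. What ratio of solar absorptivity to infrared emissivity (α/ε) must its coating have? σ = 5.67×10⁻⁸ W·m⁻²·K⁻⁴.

Balance: αS·A = εσ·1A·T⁴ ⇒ α/ε = σT⁴/S.
α/ε = 5.67×10⁻⁸·(286)⁴/1170 = 5.67×10⁻⁸·6.691×10⁹/1170.

α/ε ≈ 0.324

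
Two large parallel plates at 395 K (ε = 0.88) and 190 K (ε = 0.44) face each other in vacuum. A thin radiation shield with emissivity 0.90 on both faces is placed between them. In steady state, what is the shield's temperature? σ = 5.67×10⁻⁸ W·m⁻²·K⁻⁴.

T_s ≈ 358 K

In steady state the net flux on the hot side equals that on the cold side.
σ(T₁⁴−T_s⁴)/D₁ = σ(T_s⁴−T₂⁴)/D₂, with D₁ = 1/ε₁+1/ε_s−1 = 1.247, D₂ = 1/ε_s+1/ε₂−1 = 2.384.
Solve for T_s⁴: T_s⁴ = (D₂·T₁⁴ + D₁·T₂⁴)/(D₁+D₂) = 1.643×10¹⁰ K⁴.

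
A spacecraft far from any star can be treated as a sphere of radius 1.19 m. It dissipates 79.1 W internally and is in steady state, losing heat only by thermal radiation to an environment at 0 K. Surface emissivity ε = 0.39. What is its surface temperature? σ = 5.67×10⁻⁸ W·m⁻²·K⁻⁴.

T ≈ 119 K

Steady state: internal power = radiated power, P = εσA T⁴.
Radiating area A = 4πr² = 17.80 m².
T⁴ = P/(εσA) = 79.1/(0.39·5.67×10⁻⁸·17.80) = 2.010×10⁸ K⁴.
T = (2.010×10⁸)^(1/4).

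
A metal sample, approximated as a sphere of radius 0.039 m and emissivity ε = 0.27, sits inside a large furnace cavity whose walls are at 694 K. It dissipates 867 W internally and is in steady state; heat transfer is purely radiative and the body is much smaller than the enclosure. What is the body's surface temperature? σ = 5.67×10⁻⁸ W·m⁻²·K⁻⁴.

T ≈ 1340 K

For a small grey body in a large enclosure, net radiated power = εσA(T⁴ − T_w⁴).
Steady state: P = εσA(T⁴ − T_w⁴) with A = 4πr² = 0.01911 m².
T⁴ = P/(εσA) + T_w⁴ = 867/(0.27·5.67×10⁻⁸·0.01911) + (694)⁴
    = 2.963×10¹² + 2.320×10¹¹ = 3.195×10¹² K⁴.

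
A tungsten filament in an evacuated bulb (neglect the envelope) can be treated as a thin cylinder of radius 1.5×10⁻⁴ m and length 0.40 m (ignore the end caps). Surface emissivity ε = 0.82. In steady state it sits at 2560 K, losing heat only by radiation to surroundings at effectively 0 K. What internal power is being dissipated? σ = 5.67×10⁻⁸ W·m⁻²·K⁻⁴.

Steady state: P = εσA T⁴.
A = 2πrL = 3.770×10⁻⁴ m²; T⁴ = (2560)⁴ = 4.295×10¹³ K⁴.
P = 0.82 × 5.67×10⁻⁸ × 3.770×10⁻⁴ × 4.295×10¹³.

P ≈ 753 W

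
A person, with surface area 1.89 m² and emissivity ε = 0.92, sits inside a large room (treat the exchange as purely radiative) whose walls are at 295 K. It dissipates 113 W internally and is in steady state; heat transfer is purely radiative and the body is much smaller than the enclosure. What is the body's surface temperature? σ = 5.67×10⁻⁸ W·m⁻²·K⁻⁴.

For a small grey body in a large enclosure, net radiated power = εσA(T⁴ − T_w⁴).
Steady state: P = εσA(T⁴ − T_w⁴) with A = 1.89 m².
T⁴ = P/(εσA) + T_w⁴ = 113/(0.92·5.67×10⁻⁸·1.890) + (295)⁴
    = 1.146×10⁹ + 7.573×10⁹ = 8.720×10⁹ K⁴.

T ≈ 306 K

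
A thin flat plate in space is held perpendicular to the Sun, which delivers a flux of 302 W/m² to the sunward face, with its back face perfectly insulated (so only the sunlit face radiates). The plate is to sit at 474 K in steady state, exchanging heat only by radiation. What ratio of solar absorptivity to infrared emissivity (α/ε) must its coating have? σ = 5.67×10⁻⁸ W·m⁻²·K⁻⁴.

Balance: αS·A = εσ·1A·T⁴ ⇒ α/ε = σT⁴/S.
α/ε = 5.67×10⁻⁸·(474)⁴/302 = 5.67×10⁻⁸·5.048×10¹⁰/302.

α/ε ≈ 9.48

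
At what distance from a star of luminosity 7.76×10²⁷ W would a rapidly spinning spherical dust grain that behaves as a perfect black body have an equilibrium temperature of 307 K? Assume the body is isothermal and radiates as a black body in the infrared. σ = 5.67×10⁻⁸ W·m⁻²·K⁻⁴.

For an isothermal black-emitting sphere, (1−a)S·πr² = σ·4πr²·T⁴ ⇒ S = 4σT⁴/(1−a).
S = 4·5.67×10⁻⁸·(307)⁴/1.00 = 2015 W/m².
Flux falls as S = L/(4πd²), so d = √(L/(4πS)) = √(7.76×10²⁷/(4π·2015)).

d ≈ 5.54×10¹¹ m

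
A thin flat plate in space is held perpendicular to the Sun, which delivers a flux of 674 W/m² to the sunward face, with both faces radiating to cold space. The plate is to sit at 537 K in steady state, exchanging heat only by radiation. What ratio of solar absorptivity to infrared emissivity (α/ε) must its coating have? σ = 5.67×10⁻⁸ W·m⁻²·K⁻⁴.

α/ε ≈ 14.0

Balance: αS·A = εσ·2A·T⁴ ⇒ α/ε = 2σT⁴/S.
α/ε = 2·5.67×10⁻⁸·(537)⁴/674 = 2·5.67×10⁻⁸·8.316×10¹⁰/674.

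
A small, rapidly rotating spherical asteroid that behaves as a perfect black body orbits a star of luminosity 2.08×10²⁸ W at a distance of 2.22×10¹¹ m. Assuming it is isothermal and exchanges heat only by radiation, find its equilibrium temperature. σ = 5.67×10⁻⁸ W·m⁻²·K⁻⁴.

First find the stellar flux at distance d: S = L/(4πd²) = 2.08×10²⁸/(4π·(2.22×10¹¹)²) = 33590 W/m².
For an isothermal sphere, absorbed (1−a)S·πr² = emitted σ·4πr²·T⁴, so T⁴ = (1−a)S/(4σ).
T⁴ = 1.00·33590/(4·5.67×10⁻⁸) = 1.481×10¹¹ K⁴.

T ≈ 620 K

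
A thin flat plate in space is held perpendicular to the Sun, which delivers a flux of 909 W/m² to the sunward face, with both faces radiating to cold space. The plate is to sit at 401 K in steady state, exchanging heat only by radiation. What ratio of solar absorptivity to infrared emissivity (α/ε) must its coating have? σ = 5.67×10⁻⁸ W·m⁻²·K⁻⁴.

Balance: αS·A = εσ·2A·T⁴ ⇒ α/ε = 2σT⁴/S.
α/ε = 2·5.67×10⁻⁸·(401)⁴/909 = 2·5.67×10⁻⁸·2.586×10¹⁰/909.

α/ε ≈ 3.23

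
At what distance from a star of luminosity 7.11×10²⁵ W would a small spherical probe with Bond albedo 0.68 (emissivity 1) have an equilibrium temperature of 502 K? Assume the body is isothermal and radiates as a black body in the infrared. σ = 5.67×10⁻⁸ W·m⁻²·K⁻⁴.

d ≈ 1.12×10¹⁰ m

For an isothermal black-emitting sphere, (1−a)S·πr² = σ·4πr²·T⁴ ⇒ S = 4σT⁴/(1−a).
S = 4·5.67×10⁻⁸·(502)⁴/0.320 = 45010 W/m².
Flux falls as S = L/(4πd²), so d = √(L/(4πS)) = √(7.11×10²⁵/(4π·45010)).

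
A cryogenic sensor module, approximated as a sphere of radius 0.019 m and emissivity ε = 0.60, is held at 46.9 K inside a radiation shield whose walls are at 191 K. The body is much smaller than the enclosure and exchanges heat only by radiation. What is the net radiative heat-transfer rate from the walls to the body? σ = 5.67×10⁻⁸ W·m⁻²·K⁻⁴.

For a small grey body in a large enclosure: P_net = εσA(T_body⁴ − T_wall⁴).
A = 4πr² = 0.004536 m²; T_body⁴ − T_wall⁴ = 4.838×10⁶ − 1.331×10⁹ = -1.326×10⁹ K⁴.
|P_net| = 0.60·5.67×10⁻⁸·0.004536·1.326×10⁹.

P_net ≈ 0.205 W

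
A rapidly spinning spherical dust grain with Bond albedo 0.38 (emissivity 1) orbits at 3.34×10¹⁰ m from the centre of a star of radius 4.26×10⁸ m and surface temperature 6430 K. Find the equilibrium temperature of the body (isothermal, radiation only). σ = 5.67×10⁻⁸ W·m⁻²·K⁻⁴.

The star's surface emits σT_*⁴; at distance d the flux is S = σT_*⁴(R_*/d)².
S = 5.67×10⁻⁸·(6430)⁴·(4.26×10⁸/3.34×10¹⁰)² = 15770 W/m².
For an isothermal sphere T⁴ = (1−a)S/(4σ) = 4.310×10¹⁰ K⁴.

T ≈ 456 K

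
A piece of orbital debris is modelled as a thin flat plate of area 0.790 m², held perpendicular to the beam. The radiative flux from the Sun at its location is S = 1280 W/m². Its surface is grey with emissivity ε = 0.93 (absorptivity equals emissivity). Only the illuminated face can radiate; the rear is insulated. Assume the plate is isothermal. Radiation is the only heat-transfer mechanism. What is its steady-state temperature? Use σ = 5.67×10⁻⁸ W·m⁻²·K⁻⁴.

T ≈ 388 K

At equilibrium, absorbed power = emitted power.
Absorbing cross-section = A = 0.7900 m²; emitting surface = A = 0.7900 m² (ratio 1).
εS·A_cross = εσ·A_surf·T⁴  ⇒  T⁴ = S/(1σ)   (ε cancels).
T⁴ = 1280/(1·5.67×10⁻⁸) = 2.257×10¹⁰ K⁴.
T = (2.257×10¹⁰)^(1/4).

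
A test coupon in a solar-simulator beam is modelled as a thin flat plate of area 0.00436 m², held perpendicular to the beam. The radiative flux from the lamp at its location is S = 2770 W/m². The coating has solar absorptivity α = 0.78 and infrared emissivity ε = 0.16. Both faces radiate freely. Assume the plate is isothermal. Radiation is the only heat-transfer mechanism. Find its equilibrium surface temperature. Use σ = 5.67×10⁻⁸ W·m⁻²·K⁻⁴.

At equilibrium, absorbed power = emitted power.
Absorbing cross-section = A = 0.004360 m²; emitting surface = 2A = 0.008720 m² (ratio 2).
αS·A_cross = εσ·A_surf·T⁴  ⇒  T⁴ = αS/(ε·2σ).
T⁴ = 0.780·2770/(0.16·2·5.67×10⁻⁸) = 1.191×10¹¹ K⁴.
T = (1.191×10¹¹)^(1/4).

T ≈ 587 K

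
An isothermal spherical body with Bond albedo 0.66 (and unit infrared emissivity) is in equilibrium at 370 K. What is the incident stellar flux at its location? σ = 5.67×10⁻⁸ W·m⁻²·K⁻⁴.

(1−a)S·πr² = σ·4πr²·T⁴ ⇒ S = 4σT⁴/(1−a).
S = 4·5.67×10⁻⁸·1.874×10¹⁰/0.340.

S ≈ 12500 W/m²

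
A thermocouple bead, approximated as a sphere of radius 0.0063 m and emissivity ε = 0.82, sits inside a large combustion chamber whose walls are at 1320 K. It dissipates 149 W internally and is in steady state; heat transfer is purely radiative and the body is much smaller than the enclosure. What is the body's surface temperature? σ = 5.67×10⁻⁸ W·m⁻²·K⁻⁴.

T ≈ 1750 K

For a small grey body in a large enclosure, net radiated power = εσA(T⁴ − T_w⁴).
Steady state: P = εσA(T⁴ − T_w⁴) with A = 4πr² = 4.988×10⁻⁴ m².
T⁴ = P/(εσA) + T_w⁴ = 149/(0.82·5.67×10⁻⁸·4.988×10⁻⁴) + (1320)⁴
    = 6.425×10¹² + 3.036×10¹² = 9.461×10¹² K⁴.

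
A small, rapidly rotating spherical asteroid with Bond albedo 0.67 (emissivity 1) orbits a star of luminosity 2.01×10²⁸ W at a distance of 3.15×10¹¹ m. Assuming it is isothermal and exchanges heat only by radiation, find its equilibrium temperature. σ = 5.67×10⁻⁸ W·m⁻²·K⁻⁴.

T ≈ 391 K

First find the stellar flux at distance d: S = L/(4πd²) = 2.01×10²⁸/(4π·(3.15×10¹¹)²) = 16120 W/m².
For an isothermal sphere, absorbed (1−a)S·πr² = emitted σ·4πr²·T⁴, so T⁴ = (1−a)S/(4σ).
T⁴ = 0.330·16120/(4·5.67×10⁻⁸) = 2.346×10¹⁰ K⁴.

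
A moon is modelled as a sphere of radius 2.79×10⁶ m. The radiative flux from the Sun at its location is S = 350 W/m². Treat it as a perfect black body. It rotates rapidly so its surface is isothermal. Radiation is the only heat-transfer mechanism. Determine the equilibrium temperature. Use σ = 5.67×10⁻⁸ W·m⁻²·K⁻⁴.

At equilibrium, absorbed power = emitted power.
Absorbing cross-section = πr² = 2.445×10¹³ m²; emitting surface = 4πr² = 9.782×10¹³ m² (ratio 4).
S·A_cross = εσ·A_surf·T⁴  ⇒  T⁴ = S/(4σ).
T⁴ = 1.00·350/(4·5.67×10⁻⁸) = 1.543×10⁹ K⁴.
T = (1.543×10⁹)^(1/4).

T ≈ 198 K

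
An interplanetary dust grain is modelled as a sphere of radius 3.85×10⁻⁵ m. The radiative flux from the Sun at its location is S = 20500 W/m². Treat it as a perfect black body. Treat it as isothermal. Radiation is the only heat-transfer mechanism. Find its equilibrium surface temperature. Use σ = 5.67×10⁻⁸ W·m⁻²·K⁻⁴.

T ≈ 548 K

At equilibrium, absorbed power = emitted power.
Absorbing cross-section = πr² = 4.657×10⁻⁹ m²; emitting surface = 4πr² = 1.863×10⁻⁸ m² (ratio 4).
S·A_cross = εσ·A_surf·T⁴  ⇒  T⁴ = S/(4σ).
T⁴ = 1.00·20500/(4·5.67×10⁻⁸) = 9.039×10¹⁰ K⁴.
T = (9.039×10¹⁰)^(1/4).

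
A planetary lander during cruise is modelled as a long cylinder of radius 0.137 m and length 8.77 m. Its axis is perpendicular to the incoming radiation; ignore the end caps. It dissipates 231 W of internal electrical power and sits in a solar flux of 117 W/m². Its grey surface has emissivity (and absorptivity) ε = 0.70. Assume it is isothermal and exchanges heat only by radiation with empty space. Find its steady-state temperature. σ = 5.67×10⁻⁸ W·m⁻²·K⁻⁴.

At steady state, absorbed solar power + internal power = radiated power.
Absorbed: α·S·A_cross = 0.70·117·2.403 = 196.8 W (cross-section 2rL).
Total input = 196.8 + 231 = 427.8 W.
Radiated: εσ·A_surf·T⁴ with A_surf = 2πrL = 7.549 m².
T⁴ = 427.8/(0.70·5.67×10⁻⁸·7.549) = 1.428×10⁹ K⁴.

T ≈ 194 K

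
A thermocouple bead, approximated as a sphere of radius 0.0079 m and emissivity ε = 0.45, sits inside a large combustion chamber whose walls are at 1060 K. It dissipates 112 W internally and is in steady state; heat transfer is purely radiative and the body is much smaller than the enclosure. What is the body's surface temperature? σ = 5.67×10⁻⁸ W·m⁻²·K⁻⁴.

For a small grey body in a large enclosure, net radiated power = εσA(T⁴ − T_w⁴).
Steady state: P = εσA(T⁴ − T_w⁴) with A = 4πr² = 7.843×10⁻⁴ m².
T⁴ = P/(εσA) + T_w⁴ = 112/(0.45·5.67×10⁻⁸·7.843×10⁻⁴) + (1060)⁴
    = 5.597×10¹² + 1.262×10¹² = 6.860×10¹² K⁴.

T ≈ 1620 K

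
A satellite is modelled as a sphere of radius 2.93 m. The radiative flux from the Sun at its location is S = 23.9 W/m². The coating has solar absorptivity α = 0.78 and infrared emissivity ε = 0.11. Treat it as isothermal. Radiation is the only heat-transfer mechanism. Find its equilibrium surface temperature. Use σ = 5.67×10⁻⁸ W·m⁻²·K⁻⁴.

At equilibrium, absorbed power = emitted power.
Absorbing cross-section = πr² = 26.97 m²; emitting surface = 4πr² = 107.9 m² (ratio 4).
αS·A_cross = εσ·A_surf·T⁴  ⇒  T⁴ = αS/(ε·4σ).
T⁴ = 0.780·23.9/(0.11·4·5.67×10⁻⁸) = 7.472×10⁸ K⁴.
T = (7.472×10⁸)^(1/4).

T ≈ 165 K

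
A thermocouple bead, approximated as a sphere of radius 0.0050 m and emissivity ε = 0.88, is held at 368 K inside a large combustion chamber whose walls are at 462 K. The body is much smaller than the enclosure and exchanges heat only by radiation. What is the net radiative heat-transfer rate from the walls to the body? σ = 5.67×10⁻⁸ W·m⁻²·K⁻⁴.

For a small grey body in a large enclosure: P_net = εσA(T_body⁴ − T_wall⁴).
A = 4πr² = 3.142×10⁻⁴ m²; T_body⁴ − T_wall⁴ = 1.834×10¹⁰ − 4.556×10¹⁰ = -2.722×10¹⁰ K⁴.
|P_net| = 0.88·5.67×10⁻⁸·3.142×10⁻⁴·2.722×10¹⁰.

P_net ≈ 0.427 W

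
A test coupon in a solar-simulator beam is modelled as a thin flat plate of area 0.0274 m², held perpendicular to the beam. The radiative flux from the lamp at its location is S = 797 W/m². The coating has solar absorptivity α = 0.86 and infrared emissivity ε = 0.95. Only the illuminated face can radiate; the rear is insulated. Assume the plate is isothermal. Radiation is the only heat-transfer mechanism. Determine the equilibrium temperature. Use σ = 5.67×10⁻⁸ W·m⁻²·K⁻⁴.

T ≈ 336 K

At equilibrium, absorbed power = emitted power.
Absorbing cross-section = A = 0.02740 m²; emitting surface = A = 0.02740 m² (ratio 1).
αS·A_cross = εσ·A_surf·T⁴  ⇒  T⁴ = αS/(ε·1σ).
T⁴ = 0.860·797/(0.95·1·5.67×10⁻⁸) = 1.272×10¹⁰ K⁴.
T = (1.272×10¹⁰)^(1/4).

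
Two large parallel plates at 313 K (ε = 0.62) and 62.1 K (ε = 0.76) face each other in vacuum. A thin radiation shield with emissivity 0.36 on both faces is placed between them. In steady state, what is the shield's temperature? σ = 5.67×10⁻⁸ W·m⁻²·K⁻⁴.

T_s ≈ 260 K

In steady state the net flux on the hot side equals that on the cold side.
σ(T₁⁴−T_s⁴)/D₁ = σ(T_s⁴−T₂⁴)/D₂, with D₁ = 1/ε₁+1/ε_s−1 = 3.391, D₂ = 1/ε_s+1/ε₂−1 = 3.094.
Solve for T_s⁴: T_s⁴ = (D₂·T₁⁴ + D₁·T₂⁴)/(D₁+D₂) = 4.587×10⁹ K⁴.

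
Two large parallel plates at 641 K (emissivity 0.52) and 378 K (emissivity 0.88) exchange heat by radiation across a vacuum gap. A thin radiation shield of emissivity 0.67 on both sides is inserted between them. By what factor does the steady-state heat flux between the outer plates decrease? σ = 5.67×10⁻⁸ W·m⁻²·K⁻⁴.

Without shield: q₀ = σΔ(T⁴)/(1/ε₁+1/ε₂−1) with denominator 2.059.
With shield the two gaps are in series; the resistances add: (1/ε₁+1/ε_s−1)+(1/ε_s+1/ε₂−1) = 2.416+1.629 = 4.045.
Heat-flux ratio q₀/q = 4.045/2.059.

factor ≈ 1.96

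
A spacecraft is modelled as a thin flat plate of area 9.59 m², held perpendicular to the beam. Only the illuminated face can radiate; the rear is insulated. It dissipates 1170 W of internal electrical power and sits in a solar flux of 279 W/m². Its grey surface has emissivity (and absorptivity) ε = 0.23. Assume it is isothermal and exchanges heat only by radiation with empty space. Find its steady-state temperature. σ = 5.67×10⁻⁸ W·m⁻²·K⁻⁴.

At steady state, absorbed solar power + internal power = radiated power.
Absorbed: α·S·A_cross = 0.23·279·9.590 = 615.4 W (cross-section A).
Total input = 615.4 + 1170 = 1785 W.
Radiated: εσ·A_surf·T⁴ with A_surf = A = 9.590 m².
T⁴ = 1785/(0.23·5.67×10⁻⁸·9.590) = 1.428×10¹⁰ K⁴.

T ≈ 346 K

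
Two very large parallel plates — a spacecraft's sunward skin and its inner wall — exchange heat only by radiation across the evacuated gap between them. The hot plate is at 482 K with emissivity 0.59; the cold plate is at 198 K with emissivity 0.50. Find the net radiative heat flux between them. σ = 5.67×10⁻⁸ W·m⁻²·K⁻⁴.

q ≈ 1100 W/m²

For two infinite grey parallel plates, q = σ(T₁⁴ − T₂⁴)/(1/ε₁ + 1/ε₂ − 1).
T₁⁴ − T₂⁴ = 5.397×10¹⁰ − 1.537×10⁹ = 5.244×10¹⁰ K⁴.
1/ε₁ + 1/ε₂ − 1 = 1.695 + 2.000 − 1 = 2.695.
q = 5.67×10⁻⁸ × 5.244×10¹⁰ / 2.695.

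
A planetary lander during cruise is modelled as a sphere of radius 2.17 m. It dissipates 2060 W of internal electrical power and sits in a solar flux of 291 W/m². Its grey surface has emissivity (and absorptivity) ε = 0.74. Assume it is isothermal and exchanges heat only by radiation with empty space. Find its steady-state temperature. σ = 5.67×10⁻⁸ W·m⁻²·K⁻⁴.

At steady state, absorbed solar power + internal power = radiated power.
Absorbed: α·S·A_cross = 0.74·291·14.79 = 3186 W (cross-section πr²).
Total input = 3186 + 2060 = 5246 W.
Radiated: εσ·A_surf·T⁴ with A_surf = 4πr² = 59.17 m².
T⁴ = 5246/(0.74·5.67×10⁻⁸·59.17) = 2.113×10⁹ K⁴.

T ≈ 214 K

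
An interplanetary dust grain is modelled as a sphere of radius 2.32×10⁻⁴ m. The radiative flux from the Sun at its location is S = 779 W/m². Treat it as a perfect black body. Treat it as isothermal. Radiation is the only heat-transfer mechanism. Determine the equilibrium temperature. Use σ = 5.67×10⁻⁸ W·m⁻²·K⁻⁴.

At equilibrium, absorbed power = emitted power.
Absorbing cross-section = πr² = 1.691×10⁻⁷ m²; emitting surface = 4πr² = 6.764×10⁻⁷ m² (ratio 4).
S·A_cross = εσ·A_surf·T⁴  ⇒  T⁴ = S/(4σ).
T⁴ = 1.00·779/(4·5.67×10⁻⁸) = 3.435×10⁹ K⁴.
T = (3.435×10⁹)^(1/4).

T ≈ 242 K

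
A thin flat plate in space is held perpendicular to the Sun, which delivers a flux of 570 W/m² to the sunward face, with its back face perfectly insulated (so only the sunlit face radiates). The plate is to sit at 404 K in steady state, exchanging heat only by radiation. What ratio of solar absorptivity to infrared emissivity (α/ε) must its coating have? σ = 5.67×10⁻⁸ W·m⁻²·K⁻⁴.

α/ε ≈ 2.65

Balance: αS·A = εσ·1A·T⁴ ⇒ α/ε = σT⁴/S.
α/ε = 5.67×10⁻⁸·(404)⁴/570 = 5.67×10⁻⁸·2.664×10¹⁰/570.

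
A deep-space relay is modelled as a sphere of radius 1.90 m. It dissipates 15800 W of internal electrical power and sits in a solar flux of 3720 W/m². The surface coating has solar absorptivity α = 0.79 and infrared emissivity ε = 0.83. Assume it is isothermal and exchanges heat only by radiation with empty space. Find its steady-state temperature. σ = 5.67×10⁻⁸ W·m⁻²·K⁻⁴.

At steady state, absorbed solar power + internal power = radiated power.
Absorbed: α·S·A_cross = 0.79·3720·11.34 = 33330 W (cross-section πr²).
Total input = 33330 + 15800 = 49130 W.
Radiated: εσ·A_surf·T⁴ with A_surf = 4πr² = 45.36 m².
T⁴ = 49130/(0.83·5.67×10⁻⁸·45.36) = 2.301×10¹⁰ K⁴.

T ≈ 389 K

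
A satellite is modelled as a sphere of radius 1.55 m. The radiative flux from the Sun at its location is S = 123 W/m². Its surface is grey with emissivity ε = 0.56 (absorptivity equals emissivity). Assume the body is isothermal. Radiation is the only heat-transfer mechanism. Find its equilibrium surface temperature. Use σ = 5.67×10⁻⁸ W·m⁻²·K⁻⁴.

At equilibrium, absorbed power = emitted power.
Absorbing cross-section = πr² = 7.548 m²; emitting surface = 4πr² = 30.19 m² (ratio 4).
εS·A_cross = εσ·A_surf·T⁴  ⇒  T⁴ = S/(4σ)   (ε cancels).
T⁴ = 123/(4·5.67×10⁻⁸) = 5.423×10⁸ K⁴.
T = (5.423×10⁸)^(1/4).

T ≈ 153 K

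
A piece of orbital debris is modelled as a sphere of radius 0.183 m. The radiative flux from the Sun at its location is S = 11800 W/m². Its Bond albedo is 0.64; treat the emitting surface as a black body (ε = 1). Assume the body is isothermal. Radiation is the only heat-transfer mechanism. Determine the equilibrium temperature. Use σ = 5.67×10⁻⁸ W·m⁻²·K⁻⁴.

T ≈ 370 K

At equilibrium, absorbed power = emitted power.
Absorbing cross-section = πr² = 0.1052 m²; emitting surface = 4πr² = 0.4208 m² (ratio 4).
(1−a)S·A_cross = εσ·A_surf·T⁴  ⇒  T⁴ = (1−a)S/(4σ).
T⁴ = 0.360·11800/(4·5.67×10⁻⁸) = 1.873×10¹⁰ K⁴.
T = (1.873×10¹⁰)^(1/4).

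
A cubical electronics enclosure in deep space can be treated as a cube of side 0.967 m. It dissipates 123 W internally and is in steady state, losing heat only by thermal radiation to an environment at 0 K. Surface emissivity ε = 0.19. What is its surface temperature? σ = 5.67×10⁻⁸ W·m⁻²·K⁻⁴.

Steady state: internal power = radiated power, P = εσA T⁴.
Radiating area A = 6L² = 5.611 m².
T⁴ = P/(εσA) = 123/(0.19·5.67×10⁻⁸·5.611) = 2.035×10⁹ K⁴.
T = (2.035×10⁹)^(1/4).

T ≈ 212 K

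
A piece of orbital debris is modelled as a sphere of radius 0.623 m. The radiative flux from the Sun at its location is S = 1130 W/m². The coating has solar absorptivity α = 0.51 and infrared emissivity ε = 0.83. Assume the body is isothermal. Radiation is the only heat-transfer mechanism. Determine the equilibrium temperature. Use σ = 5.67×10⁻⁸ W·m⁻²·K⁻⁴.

T ≈ 235 K

At equilibrium, absorbed power = emitted power.
Absorbing cross-section = πr² = 1.219 m²; emitting surface = 4πr² = 4.877 m² (ratio 4).
αS·A_cross = εσ·A_surf·T⁴  ⇒  T⁴ = αS/(ε·4σ).
T⁴ = 0.510·1130/(0.83·4·5.67×10⁻⁸) = 3.061×10⁹ K⁴.
T = (3.061×10⁹)^(1/4).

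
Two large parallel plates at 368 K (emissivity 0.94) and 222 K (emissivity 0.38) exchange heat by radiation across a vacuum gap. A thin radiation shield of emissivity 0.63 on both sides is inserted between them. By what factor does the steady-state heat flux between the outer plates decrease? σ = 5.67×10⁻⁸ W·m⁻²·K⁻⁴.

factor ≈ 1.81

Without shield: q₀ = σΔ(T⁴)/(1/ε₁+1/ε₂−1) with denominator 2.695.
With shield the two gaps are in series; the resistances add: (1/ε₁+1/ε_s−1)+(1/ε_s+1/ε₂−1) = 1.651+3.219 = 4.870.
Heat-flux ratio q₀/q = 4.870/2.695.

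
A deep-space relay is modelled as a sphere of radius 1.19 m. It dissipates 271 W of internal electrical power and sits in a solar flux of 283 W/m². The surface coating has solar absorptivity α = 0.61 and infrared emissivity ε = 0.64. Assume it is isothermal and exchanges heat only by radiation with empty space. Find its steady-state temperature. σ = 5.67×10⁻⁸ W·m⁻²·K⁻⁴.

T ≈ 200 K

At steady state, absorbed solar power + internal power = radiated power.
Absorbed: α·S·A_cross = 0.61·283·4.449 = 768.0 W (cross-section πr²).
Total input = 768.0 + 271 = 1039 W.
Radiated: εσ·A_surf·T⁴ with A_surf = 4πr² = 17.80 m².
T⁴ = 1039/(0.64·5.67×10⁻⁸·17.80) = 1.609×10⁹ K⁴.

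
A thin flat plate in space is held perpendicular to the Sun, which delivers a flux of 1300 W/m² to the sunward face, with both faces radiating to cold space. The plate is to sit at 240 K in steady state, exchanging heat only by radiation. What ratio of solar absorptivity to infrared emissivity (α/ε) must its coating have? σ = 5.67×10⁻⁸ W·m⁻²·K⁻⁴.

α/ε ≈ 0.289

Balance: αS·A = εσ·2A·T⁴ ⇒ α/ε = 2σT⁴/S.
α/ε = 2·5.67×10⁻⁸·(240)⁴/1300 = 2·5.67×10⁻⁸·3.318×10⁹/1300.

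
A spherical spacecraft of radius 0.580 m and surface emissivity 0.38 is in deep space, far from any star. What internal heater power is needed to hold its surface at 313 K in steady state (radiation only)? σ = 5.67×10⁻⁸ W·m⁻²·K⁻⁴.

P = εσ·4πr²·T⁴.
4πr² = 4.227 m²; T⁴ = 9.598×10⁹ K⁴.
P = 0.38·5.67×10⁻⁸·4.227·9.598×10⁹.

P ≈ 874 W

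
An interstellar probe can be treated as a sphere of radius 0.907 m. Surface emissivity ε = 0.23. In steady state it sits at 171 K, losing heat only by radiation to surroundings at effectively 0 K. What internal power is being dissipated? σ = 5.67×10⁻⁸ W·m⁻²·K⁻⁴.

Steady state: P = εσA T⁴.
A = 4πr² = 10.34 m²; T⁴ = (171)⁴ = 8.550×10⁸ K⁴.
P = 0.23 × 5.67×10⁻⁸ × 10.34 × 8.550×10⁸.

P ≈ 115 W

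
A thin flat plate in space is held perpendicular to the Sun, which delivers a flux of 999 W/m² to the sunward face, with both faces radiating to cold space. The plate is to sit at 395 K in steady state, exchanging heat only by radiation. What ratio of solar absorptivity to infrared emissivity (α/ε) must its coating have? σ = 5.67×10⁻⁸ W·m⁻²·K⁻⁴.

α/ε ≈ 2.76

Balance: αS·A = εσ·2A·T⁴ ⇒ α/ε = 2σT⁴/S.
α/ε = 2·5.67×10⁻⁸·(395)⁴/999 = 2·5.67×10⁻⁸·2.434×10¹⁰/999.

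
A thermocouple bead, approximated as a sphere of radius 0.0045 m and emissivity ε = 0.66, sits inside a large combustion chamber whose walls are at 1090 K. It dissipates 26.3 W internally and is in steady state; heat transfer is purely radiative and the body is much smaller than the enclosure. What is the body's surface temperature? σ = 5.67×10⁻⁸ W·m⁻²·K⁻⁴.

T ≈ 1430 K

For a small grey body in a large enclosure, net radiated power = εσA(T⁴ − T_w⁴).
Steady state: P = εσA(T⁴ − T_w⁴) with A = 4πr² = 2.545×10⁻⁴ m².
T⁴ = P/(εσA) + T_w⁴ = 26.3/(0.66·5.67×10⁻⁸·2.545×10⁻⁴) + (1090)⁴
    = 2.762×10¹² + 1.412×10¹² = 4.173×10¹² K⁴.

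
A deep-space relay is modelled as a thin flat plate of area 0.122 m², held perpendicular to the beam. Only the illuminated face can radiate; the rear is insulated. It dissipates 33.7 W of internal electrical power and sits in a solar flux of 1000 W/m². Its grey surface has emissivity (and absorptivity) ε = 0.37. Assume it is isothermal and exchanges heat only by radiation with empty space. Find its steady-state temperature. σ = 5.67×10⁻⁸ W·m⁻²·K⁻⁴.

At steady state, absorbed solar power + internal power = radiated power.
Absorbed: α·S·A_cross = 0.37·1000·0.1220 = 45.14 W (cross-section A).
Total input = 45.14 + 33.7 = 78.84 W.
Radiated: εσ·A_surf·T⁴ with A_surf = A = 0.1220 m².
T⁴ = 78.84/(0.37·5.67×10⁻⁸·0.1220) = 3.080×10¹⁰ K⁴.

T ≈ 419 K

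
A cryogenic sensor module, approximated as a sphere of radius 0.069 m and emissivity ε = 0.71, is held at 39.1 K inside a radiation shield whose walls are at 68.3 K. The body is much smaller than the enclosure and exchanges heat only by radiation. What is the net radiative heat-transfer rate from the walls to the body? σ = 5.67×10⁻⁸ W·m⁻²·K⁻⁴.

For a small grey body in a large enclosure: P_net = εσA(T_body⁴ − T_wall⁴).
A = 4πr² = 0.05983 m²; T_body⁴ − T_wall⁴ = 2.337×10⁶ − 2.176×10⁷ = -1.942×10⁷ K⁴.
|P_net| = 0.71·5.67×10⁻⁸·0.05983·1.942×10⁷.

P_net ≈ 0.0468 W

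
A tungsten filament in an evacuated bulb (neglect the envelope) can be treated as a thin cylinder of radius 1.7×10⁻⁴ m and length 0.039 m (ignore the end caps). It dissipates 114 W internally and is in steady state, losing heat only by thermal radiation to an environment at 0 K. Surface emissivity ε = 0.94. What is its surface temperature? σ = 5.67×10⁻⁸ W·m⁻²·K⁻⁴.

T ≈ 2680 K

Steady state: internal power = radiated power, P = εσA T⁴.
Radiating area A = 2πrL = 4.166×10⁻⁵ m².
T⁴ = P/(εσA) = 114/(0.94·5.67×10⁻⁸·4.166×10⁻⁵) = 5.135×10¹³ K⁴.
T = (5.135×10¹³)^(1/4).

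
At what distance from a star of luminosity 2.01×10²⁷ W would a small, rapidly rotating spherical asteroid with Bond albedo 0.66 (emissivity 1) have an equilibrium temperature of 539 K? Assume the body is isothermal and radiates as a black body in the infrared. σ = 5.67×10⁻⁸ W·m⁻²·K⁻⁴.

For an isothermal black-emitting sphere, (1−a)S·πr² = σ·4πr²·T⁴ ⇒ S = 4σT⁴/(1−a).
S = 4·5.67×10⁻⁸·(539)⁴/0.340 = 56300 W/m².
Flux falls as S = L/(4πd²), so d = √(L/(4πS)) = √(2.01×10²⁷/(4π·56300)).

d ≈ 5.33×10¹⁰ m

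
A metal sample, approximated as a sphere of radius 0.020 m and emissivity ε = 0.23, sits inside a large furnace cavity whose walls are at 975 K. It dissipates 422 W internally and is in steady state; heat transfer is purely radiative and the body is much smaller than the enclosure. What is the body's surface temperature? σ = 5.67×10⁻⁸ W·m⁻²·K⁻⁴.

T ≈ 1650 K

For a small grey body in a large enclosure, net radiated power = εσA(T⁴ − T_w⁴).
Steady state: P = εσA(T⁴ − T_w⁴) with A = 4πr² = 0.005027 m².
T⁴ = P/(εσA) + T_w⁴ = 422/(0.23·5.67×10⁻⁸·0.005027) + (975)⁴
    = 6.438×10¹² + 9.037×10¹¹ = 7.341×10¹² K⁴.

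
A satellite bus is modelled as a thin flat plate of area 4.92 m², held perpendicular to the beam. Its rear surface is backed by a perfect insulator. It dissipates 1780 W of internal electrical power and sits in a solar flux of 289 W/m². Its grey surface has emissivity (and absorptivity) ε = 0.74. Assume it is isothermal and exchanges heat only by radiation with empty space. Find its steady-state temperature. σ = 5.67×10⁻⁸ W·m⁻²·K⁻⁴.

T ≈ 342 K

At steady state, absorbed solar power + internal power = radiated power.
Absorbed: α·S·A_cross = 0.74·289·4.920 = 1052 W (cross-section A).
Total input = 1052 + 1780 = 2832 W.
Radiated: εσ·A_surf·T⁴ with A_surf = A = 4.920 m².
T⁴ = 2832/(0.74·5.67×10⁻⁸·4.920) = 1.372×10¹⁰ K⁴.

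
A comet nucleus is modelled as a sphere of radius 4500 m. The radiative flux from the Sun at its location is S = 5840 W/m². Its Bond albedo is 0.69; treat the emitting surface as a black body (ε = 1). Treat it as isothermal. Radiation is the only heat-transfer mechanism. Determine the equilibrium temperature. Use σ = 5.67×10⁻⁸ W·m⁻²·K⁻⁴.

T ≈ 299 K

At equilibrium, absorbed power = emitted power.
Absorbing cross-section = πr² = 6.362×10⁷ m²; emitting surface = 4πr² = 2.545×10⁸ m² (ratio 4).
(1−a)S·A_cross = εσ·A_surf·T⁴  ⇒  T⁴ = (1−a)S/(4σ).
T⁴ = 0.310·5840/(4·5.67×10⁻⁸) = 7.982×10⁹ K⁴.
T = (7.982×10⁹)^(1/4).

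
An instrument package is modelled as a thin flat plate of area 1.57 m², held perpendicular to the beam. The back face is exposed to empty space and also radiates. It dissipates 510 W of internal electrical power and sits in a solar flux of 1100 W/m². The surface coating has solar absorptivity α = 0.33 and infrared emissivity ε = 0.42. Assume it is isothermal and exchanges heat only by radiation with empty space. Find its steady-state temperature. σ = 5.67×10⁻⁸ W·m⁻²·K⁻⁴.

T ≈ 347 K

At steady state, absorbed solar power + internal power = radiated power.
Absorbed: α·S·A_cross = 0.33·1100·1.570 = 569.9 W (cross-section A).
Total input = 569.9 + 510 = 1080 W.
Radiated: εσ·A_surf·T⁴ with A_surf = 2A = 3.140 m².
T⁴ = 1080/(0.42·5.67×10⁻⁸·3.140) = 1.444×10¹⁰ K⁴.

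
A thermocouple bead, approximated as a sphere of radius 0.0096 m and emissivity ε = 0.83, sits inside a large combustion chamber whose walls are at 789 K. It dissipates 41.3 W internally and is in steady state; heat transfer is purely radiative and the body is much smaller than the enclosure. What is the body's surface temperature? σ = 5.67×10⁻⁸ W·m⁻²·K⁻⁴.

T ≈ 1030 K

For a small grey body in a large enclosure, net radiated power = εσA(T⁴ − T_w⁴).
Steady state: P = εσA(T⁴ − T_w⁴) with A = 4πr² = 0.001158 m².
T⁴ = P/(εσA) + T_w⁴ = 41.3/(0.83·5.67×10⁻⁸·0.001158) + (789)⁴
    = 7.578×10¹¹ + 3.875×10¹¹ = 1.145×10¹² K⁴.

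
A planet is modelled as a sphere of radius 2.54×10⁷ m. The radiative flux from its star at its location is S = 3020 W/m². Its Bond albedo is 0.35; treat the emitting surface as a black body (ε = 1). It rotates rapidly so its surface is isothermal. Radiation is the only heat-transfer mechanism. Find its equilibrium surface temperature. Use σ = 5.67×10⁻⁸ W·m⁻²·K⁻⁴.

T ≈ 305 K

At equilibrium, absorbed power = emitted power.
Absorbing cross-section = πr² = 2.027×10¹⁵ m²; emitting surface = 4πr² = 8.107×10¹⁵ m² (ratio 4).
(1−a)S·A_cross = εσ·A_surf·T⁴  ⇒  T⁴ = (1−a)S/(4σ).
T⁴ = 0.650·3020/(4·5.67×10⁻⁸) = 8.655×10⁹ K⁴.
T = (8.655×10⁹)^(1/4).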